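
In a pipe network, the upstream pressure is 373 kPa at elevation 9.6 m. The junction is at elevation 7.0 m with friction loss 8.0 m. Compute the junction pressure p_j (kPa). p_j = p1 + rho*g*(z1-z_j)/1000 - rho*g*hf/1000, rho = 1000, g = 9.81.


Junction pressure: p_j = p1 + rho*g*(z1 - z_j)/1000 - rho*g*hf/1000.
Elevation term = 1000*9.81*(9.6 - 7.0)/1000 = 25.506 kPa.
Friction term = 1000*9.81*8.0/1000 = 78.48 kPa.
p_j = 373 + 25.506 - 78.48 = 320.03 kPa.

320.03


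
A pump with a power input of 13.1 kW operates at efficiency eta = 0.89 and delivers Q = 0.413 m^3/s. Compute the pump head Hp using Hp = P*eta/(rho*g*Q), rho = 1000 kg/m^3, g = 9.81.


Pump head formula: Hp = P * eta / (rho * g * Q).
Numerator: P * eta = 13.1 * 1000 * 0.89 = 11659.0 W.
Denominator: rho * g * Q = 1000 * 9.81 * 0.413 = 4051.53.
Hp = 11659.0 / 4051.53 = 2.88 m.

2.88


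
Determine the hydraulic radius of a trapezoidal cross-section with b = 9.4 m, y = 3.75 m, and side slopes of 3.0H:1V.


For a trapezoidal section with side slope z:
A = (b + z*y)*y = (9.4 + 3.0*3.75)*3.75 = 77.438 m^2.
P = b + 2*y*sqrt(1 + z^2) = 9.4 + 2*3.75*sqrt(1 + 3.0^2) = 33.117 m.
R = A/P = 77.438 / 33.117 = 2.3383 m.

2.3383


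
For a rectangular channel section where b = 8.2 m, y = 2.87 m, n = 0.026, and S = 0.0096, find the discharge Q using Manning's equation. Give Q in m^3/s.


For a rectangular channel, the cross-sectional area A = b * y = 8.2 * 2.87 = 23.53 m^2.
The wetted perimeter P = b + 2y = 8.2 + 2*2.87 = 13.94 m.
Hydraulic radius R = A/P = 23.53/13.94 = 1.6882 m.
Velocity V = (1/n)*R^(2/3)*S^(1/2) = (1/0.026)*1.6882^(2/3)*0.0096^(1/2) = 5.343 m/s.
Discharge Q = A * V = 23.53 * 5.343 = 125.742 m^3/s.

125.742


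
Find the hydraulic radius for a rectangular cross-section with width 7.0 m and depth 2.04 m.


For a rectangular section:
Flow area A = b * y = 7.0 * 2.04 = 14.28 m^2.
Wetted perimeter P = b + 2y = 7.0 + 2*2.04 = 11.08 m.
Hydraulic radius R = A/P = 14.28 / 11.08 = 1.2888 m.

1.2888


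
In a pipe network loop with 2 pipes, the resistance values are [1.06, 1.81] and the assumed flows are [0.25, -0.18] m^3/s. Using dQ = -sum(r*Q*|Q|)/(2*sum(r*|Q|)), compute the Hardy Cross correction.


Numerator terms (r*Q*|Q|): 1.06*0.25*|0.25| = 0.0663; 1.81*-0.18*|-0.18| = -0.0586.
Sum of numerator = 0.0076.
Denominator terms (r*|Q|): 1.06*|0.25| = 0.265; 1.81*|-0.18| = 0.3258.
2 * sum of denominator = 2 * 0.5908 = 1.1816.
dQ = -0.0076 / 1.1816 = -0.0064 m^3/s.

-0.0064


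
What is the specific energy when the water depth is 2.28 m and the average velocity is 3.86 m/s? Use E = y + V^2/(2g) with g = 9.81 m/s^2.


Specific energy E = y + V^2/(2g).
Velocity head = V^2/(2g) = 3.86^2 / (2*9.81) = 14.8996 / 19.62 = 0.7594 m.
E = 2.28 + 0.7594 = 3.0394 m.

3.0394


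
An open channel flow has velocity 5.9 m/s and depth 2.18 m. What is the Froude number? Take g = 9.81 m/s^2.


The Froude number is defined as Fr = V / sqrt(g*y).
g*y = 9.81 * 2.18 = 21.3858.
sqrt(g*y) = sqrt(21.3858) = 4.6245.
Fr = 5.9 / 4.6245 = 1.2758.

1.2758


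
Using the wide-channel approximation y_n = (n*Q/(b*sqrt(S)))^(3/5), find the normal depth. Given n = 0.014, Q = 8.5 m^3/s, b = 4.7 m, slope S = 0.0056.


We use the wide-channel approximation y_n = (n*Q/(b*sqrt(S)))^(3/5).
sqrt(S) = sqrt(0.0056) = 0.074833.
Numerator: n*Q = 0.014 * 8.5 = 0.119.
Denominator: b*sqrt(S) = 4.7 * 0.074833 = 0.351715.
arg = 0.3383.
y_n = 0.3383^(3/5) = 0.5219 m.

0.5219


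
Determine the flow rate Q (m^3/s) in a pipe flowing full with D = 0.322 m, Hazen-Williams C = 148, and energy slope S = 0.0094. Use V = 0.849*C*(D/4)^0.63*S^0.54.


For a full circular pipe, R = D/4 = 0.322/4 = 0.0805 m.
V = 0.849 * 148 * 0.0805^0.63 * 0.0094^0.54
  = 0.849 * 148 * 0.20448 * 0.080443
  = 2.0669 m/s.
Pipe area A = pi*D^2/4 = pi*0.322^2/4 = 0.0814 m^2.
Q = A * V = 0.0814 * 2.0669 = 0.1683 m^3/s.

0.1683


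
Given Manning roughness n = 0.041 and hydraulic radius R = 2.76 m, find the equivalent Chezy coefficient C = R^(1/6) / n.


The Chezy coefficient relates to Manning's n through C = R^(1/6) / n.
R^(1/6) = 2.76^(1/6) = 1.184363.
C = 1.184363 / 0.041 = 28.89 m^(1/2)/s.

28.89


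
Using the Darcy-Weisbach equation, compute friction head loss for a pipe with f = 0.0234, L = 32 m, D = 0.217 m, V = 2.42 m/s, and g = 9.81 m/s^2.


Darcy-Weisbach equation: h_f = f * (L/D) * V^2/(2g).
f * L/D = 0.0234 * 32/0.217 = 3.4507.
V^2/(2g) = 2.42^2 / (2*9.81) = 5.8564 / 19.62 = 0.2985 m.
h_f = 3.4507 * 0.2985 = 1.03 m.

1.03


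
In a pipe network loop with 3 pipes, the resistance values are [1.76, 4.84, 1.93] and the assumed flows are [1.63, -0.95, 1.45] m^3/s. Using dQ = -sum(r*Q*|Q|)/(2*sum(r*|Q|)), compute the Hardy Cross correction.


Numerator terms (r*Q*|Q|): 1.76*1.63*|1.63| = 4.6761; 4.84*-0.95*|-0.95| = -4.3681; 1.93*1.45*|1.45| = 4.0578.
Sum of numerator = 4.3659.
Denominator terms (r*|Q|): 1.76*|1.63| = 2.8688; 4.84*|-0.95| = 4.598; 1.93*|1.45| = 2.7985.
2 * sum of denominator = 2 * 10.2653 = 20.5306.
dQ = -4.3659 / 20.5306 = -0.2127 m^3/s.

-0.2127


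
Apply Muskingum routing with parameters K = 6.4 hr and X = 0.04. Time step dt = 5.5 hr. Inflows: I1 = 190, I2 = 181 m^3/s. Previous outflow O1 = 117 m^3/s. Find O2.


Muskingum coefficients:
denom = 2*K*(1-X) + dt = 2*6.4*(1-0.04) + 5.5 = 17.788.
C0 = (dt - 2*K*X)/denom = (5.5 - 2*6.4*0.04)/17.788 = 0.2804.
C1 = (dt + 2*K*X)/denom = (5.5 + 2*6.4*0.04)/17.788 = 0.338.
C2 = (2*K*(1-X) - dt)/denom = 0.3816.
O2 = C0*I2 + C1*I1 + C2*O1
   = 0.2804*181 + 0.338*190 + 0.3816*117
   = 159.62 m^3/s.

159.62


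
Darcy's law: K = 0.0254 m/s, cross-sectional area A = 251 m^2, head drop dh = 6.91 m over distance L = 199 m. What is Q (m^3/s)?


Darcy's law: Q = K * A * i, where i = dh/L.
Hydraulic gradient i = 6.91 / 199 = 0.034724.
Q = 0.0254 * 251 * 0.034724
  = 0.2214 m^3/s.

0.2214


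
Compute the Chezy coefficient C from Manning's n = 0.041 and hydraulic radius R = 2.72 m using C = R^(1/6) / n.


The Chezy coefficient relates to Manning's n through C = R^(1/6) / n.
R^(1/6) = 2.72^(1/6) = 1.181485.
C = 1.181485 / 0.041 = 28.82 m^(1/2)/s.

28.82


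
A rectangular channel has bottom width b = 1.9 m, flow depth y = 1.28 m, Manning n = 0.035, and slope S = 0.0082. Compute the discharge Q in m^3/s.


For a rectangular channel, the cross-sectional area A = b * y = 1.9 * 1.28 = 2.43 m^2.
The wetted perimeter P = b + 2y = 1.9 + 2*1.28 = 4.46 m.
Hydraulic radius R = A/P = 2.43/4.46 = 0.5453 m.
Velocity V = (1/n)*R^(2/3)*S^(1/2) = (1/0.035)*0.5453^(2/3)*0.0082^(1/2) = 1.7269 m/s.
Discharge Q = A * V = 2.43 * 1.7269 = 4.2 m^3/s.

4.2


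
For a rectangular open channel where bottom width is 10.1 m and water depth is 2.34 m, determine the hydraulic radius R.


For a rectangular section:
Flow area A = b * y = 10.1 * 2.34 = 23.63 m^2.
Wetted perimeter P = b + 2y = 10.1 + 2*2.34 = 14.78 m.
Hydraulic radius R = A/P = 23.63 / 14.78 = 1.5991 m.

1.5991


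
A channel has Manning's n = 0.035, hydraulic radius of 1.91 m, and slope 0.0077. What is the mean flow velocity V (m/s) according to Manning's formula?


Manning's equation gives V = (1/n) * R^(2/3) * S^(1/2).
First, compute R^(2/3) = 1.91^(2/3) = 1.5394.
Next, S^(1/2) = 0.0077^(1/2) = 0.08775.
Then 1/n = 1/0.035 = 28.57.
V = 28.57 * 1.5394 * 0.08775 = 3.8595 m/s.

3.8595


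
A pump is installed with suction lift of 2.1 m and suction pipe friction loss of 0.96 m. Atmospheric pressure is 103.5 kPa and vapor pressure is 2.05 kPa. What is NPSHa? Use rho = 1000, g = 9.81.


NPSHa = p_atm/(rho*g) - z_s - hf_s - p_vap/(rho*g).
p_atm/(rho*g) = 103.5*1000 / (1000*9.81) = 10.55 m.
p_vap/(rho*g) = 2.05*1000 / (1000*9.81) = 0.209 m.
NPSHa = 10.55 - 2.1 - 0.96 - 0.209
      = 7.28 m.

7.28


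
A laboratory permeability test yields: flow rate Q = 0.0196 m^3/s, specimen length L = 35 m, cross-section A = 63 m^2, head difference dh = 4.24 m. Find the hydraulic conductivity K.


From K = Q*L / (A*dh):
Numerator: Q*L = 0.0196 * 35 = 0.686.
Denominator: A*dh = 63 * 4.24 = 267.12.
K = 0.686 / 267.12 = 0.002568 m/s.

0.002568


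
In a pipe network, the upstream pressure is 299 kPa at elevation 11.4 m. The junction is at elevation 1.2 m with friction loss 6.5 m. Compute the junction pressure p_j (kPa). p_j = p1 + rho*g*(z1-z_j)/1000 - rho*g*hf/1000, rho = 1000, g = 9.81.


Junction pressure: p_j = p1 + rho*g*(z1 - z_j)/1000 - rho*g*hf/1000.
Elevation term = 1000*9.81*(11.4 - 1.2)/1000 = 100.062 kPa.
Friction term = 1000*9.81*6.5/1000 = 63.765 kPa.
p_j = 299 + 100.062 - 63.765 = 335.3 kPa.

335.3


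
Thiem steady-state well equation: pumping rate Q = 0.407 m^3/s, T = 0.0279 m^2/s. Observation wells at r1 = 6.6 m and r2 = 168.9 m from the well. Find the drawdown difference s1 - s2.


Thiem equation: s1 - s2 = Q/(2*pi*T) * ln(r2/r1).
ln(r2/r1) = ln(168.9/6.6) = 3.2422.
Q/(2*pi*T) = 0.407 / (2*pi*0.0279) = 0.407 / 0.1753 = 2.3217.
s1 - s2 = 2.3217 * 3.2422 = 7.5276 m.

7.5276


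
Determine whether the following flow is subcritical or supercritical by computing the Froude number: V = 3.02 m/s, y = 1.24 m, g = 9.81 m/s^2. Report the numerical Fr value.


The Froude number is defined as Fr = V / sqrt(g*y).
g*y = 9.81 * 1.24 = 12.1644.
sqrt(g*y) = sqrt(12.1644) = 3.4877.
Fr = 3.02 / 3.4877 = 0.8659.
Since Fr < 1, the flow is subcritical.

0.8659


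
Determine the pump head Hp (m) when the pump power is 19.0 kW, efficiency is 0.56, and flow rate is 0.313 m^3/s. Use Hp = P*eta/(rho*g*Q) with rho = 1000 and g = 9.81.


Pump head formula: Hp = P * eta / (rho * g * Q).
Numerator: P * eta = 19.0 * 1000 * 0.56 = 10640.0 W.
Denominator: rho * g * Q = 1000 * 9.81 * 0.313 = 3070.53.
Hp = 10640.0 / 3070.53 = 3.47 m.

3.47


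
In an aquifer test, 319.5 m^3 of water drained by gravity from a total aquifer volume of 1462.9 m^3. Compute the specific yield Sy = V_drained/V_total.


Specific yield Sy = Volume drained / Total volume.
Sy = 319.5 / 1462.9
   = 0.2184.

0.2184


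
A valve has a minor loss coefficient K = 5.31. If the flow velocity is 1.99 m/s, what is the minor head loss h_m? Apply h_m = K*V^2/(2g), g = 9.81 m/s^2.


Minor loss formula: h_m = K * V^2/(2g).
V^2 = 1.99^2 = 3.9601.
V^2/(2g) = 3.9601 / 19.62 = 0.2018 m.
h_m = 5.31 * 0.2018 = 1.0718 m.

1.0718


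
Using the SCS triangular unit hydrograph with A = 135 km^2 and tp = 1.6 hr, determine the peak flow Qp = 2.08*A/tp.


SCS formula: Qp = 2.08 * A / tp.
Qp = 2.08 * 135 / 1.6
   = 280.8 / 1.6
   = 175.5 m^3/s per cm.

175.5


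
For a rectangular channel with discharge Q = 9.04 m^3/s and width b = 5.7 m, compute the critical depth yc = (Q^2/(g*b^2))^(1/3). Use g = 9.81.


Using yc = (Q^2 / (g * b^2))^(1/3):
Q^2 = 9.04^2 = 81.72.
g * b^2 = 9.81 * 5.7^2 = 9.81 * 32.49 = 318.73.
Q^2 / (g*b^2) = 81.72 / 318.73 = 0.2564.
yc = 0.2564^(1/3) = 0.6353 m.

0.6353


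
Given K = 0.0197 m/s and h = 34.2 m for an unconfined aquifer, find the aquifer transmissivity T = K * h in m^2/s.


Transmissivity is defined as T = K * h.
T = 0.0197 * 34.2
  = 0.6737 m^2/s.

0.6737


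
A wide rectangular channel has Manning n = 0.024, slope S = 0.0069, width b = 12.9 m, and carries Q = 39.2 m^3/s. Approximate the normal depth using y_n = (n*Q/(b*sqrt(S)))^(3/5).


We use the wide-channel approximation y_n = (n*Q/(b*sqrt(S)))^(3/5).
sqrt(S) = sqrt(0.0069) = 0.083066.
Numerator: n*Q = 0.024 * 39.2 = 0.9408.
Denominator: b*sqrt(S) = 12.9 * 0.083066 = 1.071551.
arg = 0.878.
y_n = 0.878^(3/5) = 0.9249 m.

0.9249


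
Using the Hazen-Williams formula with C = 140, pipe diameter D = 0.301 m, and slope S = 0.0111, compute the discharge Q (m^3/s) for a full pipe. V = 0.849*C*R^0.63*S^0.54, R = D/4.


For a full circular pipe, R = D/4 = 0.301/4 = 0.0752 m.
V = 0.849 * 140 * 0.0752^0.63 * 0.0111^0.54
  = 0.849 * 140 * 0.195974 * 0.087998
  = 2.0498 m/s.
Pipe area A = pi*D^2/4 = pi*0.301^2/4 = 0.0712 m^2.
Q = A * V = 0.0712 * 2.0498 = 0.1459 m^3/s.

0.1459


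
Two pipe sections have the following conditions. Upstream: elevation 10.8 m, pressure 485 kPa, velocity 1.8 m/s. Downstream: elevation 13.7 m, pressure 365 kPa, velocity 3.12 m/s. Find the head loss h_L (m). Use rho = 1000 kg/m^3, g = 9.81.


Total head at each section: H = z + p/(rho*g) + V^2/(2g).
H1 = 10.8 + 485*1000/(1000*9.81) + 1.8^2/(2*9.81)
   = 10.8 + 49.439 + 0.1651
   = 60.404 m.
H2 = 13.7 + 365*1000/(1000*9.81) + 3.12^2/(2*9.81)
   = 13.7 + 37.207 + 0.4961
   = 51.403 m.
h_L = H1 - H2 = 60.404 - 51.403 = 9.001 m.

9.001


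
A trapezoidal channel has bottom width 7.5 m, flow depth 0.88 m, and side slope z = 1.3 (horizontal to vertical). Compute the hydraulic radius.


For a trapezoidal section with side slope z:
A = (b + z*y)*y = (7.5 + 1.3*0.88)*0.88 = 7.607 m^2.
P = b + 2*y*sqrt(1 + z^2) = 7.5 + 2*0.88*sqrt(1 + 1.3^2) = 10.387 m.
R = A/P = 7.607 / 10.387 = 0.7324 m.

0.7324


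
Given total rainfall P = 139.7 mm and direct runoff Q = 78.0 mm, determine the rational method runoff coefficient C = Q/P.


The runoff coefficient C = runoff depth / rainfall depth.
C = 78.0 / 139.7
  = 0.5583.

0.5583


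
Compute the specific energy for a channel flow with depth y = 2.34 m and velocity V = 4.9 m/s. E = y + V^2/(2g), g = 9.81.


Specific energy E = y + V^2/(2g).
Velocity head = V^2/(2g) = 4.9^2 / (2*9.81) = 24.01 / 19.62 = 1.2238 m.
E = 2.34 + 1.2238 = 3.5638 m.

3.5638


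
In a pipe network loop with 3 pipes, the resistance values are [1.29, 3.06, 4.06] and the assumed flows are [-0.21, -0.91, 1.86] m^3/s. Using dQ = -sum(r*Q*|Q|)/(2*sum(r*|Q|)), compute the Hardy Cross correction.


Numerator terms (r*Q*|Q|): 1.29*-0.21*|-0.21| = -0.0569; 3.06*-0.91*|-0.91| = -2.534; 4.06*1.86*|1.86| = 14.046.
Sum of numerator = 11.4551.
Denominator terms (r*|Q|): 1.29*|-0.21| = 0.2709; 3.06*|-0.91| = 2.7846; 4.06*|1.86| = 7.5516.
2 * sum of denominator = 2 * 10.6071 = 21.2142.
dQ = -11.4551 / 21.2142 = -0.54 m^3/s.

-0.54


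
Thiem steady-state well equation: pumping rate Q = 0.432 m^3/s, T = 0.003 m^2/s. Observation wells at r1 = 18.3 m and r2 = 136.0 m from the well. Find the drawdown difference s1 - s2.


Thiem equation: s1 - s2 = Q/(2*pi*T) * ln(r2/r1).
ln(r2/r1) = ln(136.0/18.3) = 2.0058.
Q/(2*pi*T) = 0.432 / (2*pi*0.003) = 0.432 / 0.0188 = 22.9183.
s1 - s2 = 22.9183 * 2.0058 = 45.9685 m.

45.9685


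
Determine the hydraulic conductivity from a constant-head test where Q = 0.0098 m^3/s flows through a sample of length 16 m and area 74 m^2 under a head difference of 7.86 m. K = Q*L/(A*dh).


From K = Q*L / (A*dh):
Numerator: Q*L = 0.0098 * 16 = 0.1568.
Denominator: A*dh = 74 * 7.86 = 581.64.
K = 0.1568 / 581.64 = 0.00027 m/s.

0.00027


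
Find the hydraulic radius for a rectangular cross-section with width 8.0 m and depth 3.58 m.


For a rectangular section:
Flow area A = b * y = 8.0 * 3.58 = 28.64 m^2.
Wetted perimeter P = b + 2y = 8.0 + 2*3.58 = 15.16 m.
Hydraulic radius R = A/P = 28.64 / 15.16 = 1.8892 m.

1.8892


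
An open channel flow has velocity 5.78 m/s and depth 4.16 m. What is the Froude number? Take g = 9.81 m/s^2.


The Froude number is defined as Fr = V / sqrt(g*y).
g*y = 9.81 * 4.16 = 40.8096.
sqrt(g*y) = sqrt(40.8096) = 6.3882.
Fr = 5.78 / 6.3882 = 0.9048.

0.9048


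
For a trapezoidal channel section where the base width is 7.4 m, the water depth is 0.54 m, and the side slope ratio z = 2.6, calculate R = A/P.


For a trapezoidal section with side slope z:
A = (b + z*y)*y = (7.4 + 2.6*0.54)*0.54 = 4.754 m^2.
P = b + 2*y*sqrt(1 + z^2) = 7.4 + 2*0.54*sqrt(1 + 2.6^2) = 10.409 m.
R = A/P = 4.754 / 10.409 = 0.4568 m.

0.4568


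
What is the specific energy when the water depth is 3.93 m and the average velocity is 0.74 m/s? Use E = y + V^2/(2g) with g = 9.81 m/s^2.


Specific energy E = y + V^2/(2g).
Velocity head = V^2/(2g) = 0.74^2 / (2*9.81) = 0.5476 / 19.62 = 0.0279 m.
E = 3.93 + 0.0279 = 3.9579 m.

3.9579


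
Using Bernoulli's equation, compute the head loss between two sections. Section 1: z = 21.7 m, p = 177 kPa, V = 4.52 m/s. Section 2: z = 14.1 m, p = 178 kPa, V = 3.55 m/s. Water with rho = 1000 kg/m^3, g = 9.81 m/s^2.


Total head at each section: H = z + p/(rho*g) + V^2/(2g).
H1 = 21.7 + 177*1000/(1000*9.81) + 4.52^2/(2*9.81)
   = 21.7 + 18.043 + 1.0413
   = 40.784 m.
H2 = 14.1 + 178*1000/(1000*9.81) + 3.55^2/(2*9.81)
   = 14.1 + 18.145 + 0.6423
   = 32.887 m.
h_L = H1 - H2 = 40.784 - 32.887 = 7.897 m.

7.897


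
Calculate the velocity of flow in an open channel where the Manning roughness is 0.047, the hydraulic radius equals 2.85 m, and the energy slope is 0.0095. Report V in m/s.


Manning's equation gives V = (1/n) * R^(2/3) * S^(1/2).
First, compute R^(2/3) = 2.85^(2/3) = 2.0102.
Next, S^(1/2) = 0.0095^(1/2) = 0.097468.
Then 1/n = 1/0.047 = 21.28.
V = 21.28 * 2.0102 * 0.097468 = 4.1686 m/s.

4.1686


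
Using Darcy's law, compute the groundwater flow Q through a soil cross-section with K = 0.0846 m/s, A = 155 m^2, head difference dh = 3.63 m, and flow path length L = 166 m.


Darcy's law: Q = K * A * i, where i = dh/L.
Hydraulic gradient i = 3.63 / 166 = 0.021867.
Q = 0.0846 * 155 * 0.021867
  = 0.2867 m^3/s.

0.2867


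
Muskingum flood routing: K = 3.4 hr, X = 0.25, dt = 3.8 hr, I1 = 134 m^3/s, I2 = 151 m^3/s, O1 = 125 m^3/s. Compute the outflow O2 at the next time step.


Muskingum coefficients:
denom = 2*K*(1-X) + dt = 2*3.4*(1-0.25) + 3.8 = 8.9.
C0 = (dt - 2*K*X)/denom = (3.8 - 2*3.4*0.25)/8.9 = 0.236.
C1 = (dt + 2*K*X)/denom = (3.8 + 2*3.4*0.25)/8.9 = 0.618.
C2 = (2*K*(1-X) - dt)/denom = 0.1461.
O2 = C0*I2 + C1*I1 + C2*O1
   = 0.236*151 + 0.618*134 + 0.1461*125
   = 136.7 m^3/s.

136.7


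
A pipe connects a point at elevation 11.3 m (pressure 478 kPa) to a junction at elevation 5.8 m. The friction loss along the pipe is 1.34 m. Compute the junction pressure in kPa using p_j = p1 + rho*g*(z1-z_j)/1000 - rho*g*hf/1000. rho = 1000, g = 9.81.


Junction pressure: p_j = p1 + rho*g*(z1 - z_j)/1000 - rho*g*hf/1000.
Elevation term = 1000*9.81*(11.3 - 5.8)/1000 = 53.955 kPa.
Friction term = 1000*9.81*1.34/1000 = 13.145 kPa.
p_j = 478 + 53.955 - 13.145 = 518.81 kPa.

518.81


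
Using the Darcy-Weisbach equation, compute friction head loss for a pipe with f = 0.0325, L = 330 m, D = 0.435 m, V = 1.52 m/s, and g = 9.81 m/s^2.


Darcy-Weisbach equation: h_f = f * (L/D) * V^2/(2g).
f * L/D = 0.0325 * 330/0.435 = 24.6552.
V^2/(2g) = 1.52^2 / (2*9.81) = 2.3104 / 19.62 = 0.1178 m.
h_f = 24.6552 * 0.1178 = 2.903 m.

2.903


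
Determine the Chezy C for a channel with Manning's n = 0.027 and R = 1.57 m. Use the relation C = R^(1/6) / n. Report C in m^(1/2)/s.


The Chezy coefficient relates to Manning's n through C = R^(1/6) / n.
R^(1/6) = 1.57^(1/6) = 1.078077.
C = 1.078077 / 0.027 = 39.93 m^(1/2)/s.

39.93


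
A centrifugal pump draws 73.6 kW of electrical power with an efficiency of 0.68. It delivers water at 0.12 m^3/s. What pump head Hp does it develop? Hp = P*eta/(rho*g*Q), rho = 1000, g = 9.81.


Pump head formula: Hp = P * eta / (rho * g * Q).
Numerator: P * eta = 73.6 * 1000 * 0.68 = 50048.0 W.
Denominator: rho * g * Q = 1000 * 9.81 * 0.12 = 1177.2.
Hp = 50048.0 / 1177.2 = 42.51 m.

42.51


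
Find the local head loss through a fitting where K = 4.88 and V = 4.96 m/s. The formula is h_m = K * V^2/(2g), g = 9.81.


Minor loss formula: h_m = K * V^2/(2g).
V^2 = 4.96^2 = 24.6016.
V^2/(2g) = 24.6016 / 19.62 = 1.2539 m.
h_m = 4.88 * 1.2539 = 6.1191 m.

6.1191


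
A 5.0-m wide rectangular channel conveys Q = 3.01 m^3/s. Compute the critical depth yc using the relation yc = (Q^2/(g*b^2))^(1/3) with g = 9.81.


Using yc = (Q^2 / (g * b^2))^(1/3):
Q^2 = 3.01^2 = 9.06.
g * b^2 = 9.81 * 5.0^2 = 9.81 * 25.0 = 245.25.
Q^2 / (g*b^2) = 9.06 / 245.25 = 0.0369.
yc = 0.0369^(1/3) = 0.333 m.

0.333


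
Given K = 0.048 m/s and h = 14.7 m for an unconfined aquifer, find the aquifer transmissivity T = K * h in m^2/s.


Transmissivity is defined as T = K * h.
T = 0.048 * 14.7
  = 0.7056 m^2/s.

0.7056


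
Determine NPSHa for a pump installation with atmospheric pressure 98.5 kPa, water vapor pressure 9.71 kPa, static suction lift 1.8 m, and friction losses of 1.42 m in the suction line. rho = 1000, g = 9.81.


NPSHa = p_atm/(rho*g) - z_s - hf_s - p_vap/(rho*g).
p_atm/(rho*g) = 98.5*1000 / (1000*9.81) = 10.041 m.
p_vap/(rho*g) = 9.71*1000 / (1000*9.81) = 0.99 m.
NPSHa = 10.041 - 1.8 - 1.42 - 0.99
      = 5.83 m.

5.83


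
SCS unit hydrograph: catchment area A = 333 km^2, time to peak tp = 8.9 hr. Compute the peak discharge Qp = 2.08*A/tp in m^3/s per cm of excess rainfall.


SCS formula: Qp = 2.08 * A / tp.
Qp = 2.08 * 333 / 8.9
   = 692.64 / 8.9
   = 77.82 m^3/s per cm.

77.82


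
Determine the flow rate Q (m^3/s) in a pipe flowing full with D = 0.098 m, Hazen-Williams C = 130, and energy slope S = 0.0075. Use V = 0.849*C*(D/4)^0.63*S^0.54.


For a full circular pipe, R = D/4 = 0.098/4 = 0.0245 m.
V = 0.849 * 130 * 0.0245^0.63 * 0.0075^0.54
  = 0.849 * 130 * 0.096644 * 0.071209
  = 0.7596 m/s.
Pipe area A = pi*D^2/4 = pi*0.098^2/4 = 0.0075 m^2.
Q = A * V = 0.0075 * 0.7596 = 0.0057 m^3/s.

0.0057


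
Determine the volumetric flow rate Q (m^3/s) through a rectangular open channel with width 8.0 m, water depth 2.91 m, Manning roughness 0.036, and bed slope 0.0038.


For a rectangular channel, the cross-sectional area A = b * y = 8.0 * 2.91 = 23.28 m^2.
The wetted perimeter P = b + 2y = 8.0 + 2*2.91 = 13.82 m.
Hydraulic radius R = A/P = 23.28/13.82 = 1.6845 m.
Velocity V = (1/n)*R^(2/3)*S^(1/2) = (1/0.036)*1.6845^(2/3)*0.0038^(1/2) = 2.4242 m/s.
Discharge Q = A * V = 23.28 * 2.4242 = 56.436 m^3/s.

56.436


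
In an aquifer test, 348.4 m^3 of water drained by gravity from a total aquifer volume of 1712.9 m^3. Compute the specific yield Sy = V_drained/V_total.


Specific yield Sy = Volume drained / Total volume.
Sy = 348.4 / 1712.9
   = 0.2034.

0.2034


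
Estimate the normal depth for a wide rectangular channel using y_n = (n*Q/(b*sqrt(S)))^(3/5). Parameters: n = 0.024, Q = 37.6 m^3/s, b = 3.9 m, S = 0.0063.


We use the wide-channel approximation y_n = (n*Q/(b*sqrt(S)))^(3/5).
sqrt(S) = sqrt(0.0063) = 0.079373.
Numerator: n*Q = 0.024 * 37.6 = 0.9024.
Denominator: b*sqrt(S) = 3.9 * 0.079373 = 0.309555.
arg = 2.9152.
y_n = 2.9152^(3/5) = 1.9002 m.

1.9002


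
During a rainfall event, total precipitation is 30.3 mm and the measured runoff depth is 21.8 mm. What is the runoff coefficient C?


The runoff coefficient C = runoff depth / rainfall depth.
C = 21.8 / 30.3
  = 0.7195.

0.7195


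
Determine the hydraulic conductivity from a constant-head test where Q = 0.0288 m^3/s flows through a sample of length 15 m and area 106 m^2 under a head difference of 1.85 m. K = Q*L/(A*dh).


From K = Q*L / (A*dh):
Numerator: Q*L = 0.0288 * 15 = 0.432.
Denominator: A*dh = 106 * 1.85 = 196.1.
K = 0.432 / 196.1 = 0.002203 m/s.

0.002203


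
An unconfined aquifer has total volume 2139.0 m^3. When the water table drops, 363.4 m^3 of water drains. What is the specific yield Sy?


Specific yield Sy = Volume drained / Total volume.
Sy = 363.4 / 2139.0
   = 0.1699.

0.1699


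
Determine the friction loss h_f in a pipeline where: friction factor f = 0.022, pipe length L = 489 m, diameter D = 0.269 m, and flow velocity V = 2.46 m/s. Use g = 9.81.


Darcy-Weisbach equation: h_f = f * (L/D) * V^2/(2g).
f * L/D = 0.022 * 489/0.269 = 39.9926.
V^2/(2g) = 2.46^2 / (2*9.81) = 6.0516 / 19.62 = 0.3084 m.
h_f = 39.9926 * 0.3084 = 12.335 m.

12.335


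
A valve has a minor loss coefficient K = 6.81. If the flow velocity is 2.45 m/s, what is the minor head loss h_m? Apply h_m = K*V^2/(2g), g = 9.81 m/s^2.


Minor loss formula: h_m = K * V^2/(2g).
V^2 = 2.45^2 = 6.0025.
V^2/(2g) = 6.0025 / 19.62 = 0.3059 m.
h_m = 6.81 * 0.3059 = 2.0834 m.

2.0834


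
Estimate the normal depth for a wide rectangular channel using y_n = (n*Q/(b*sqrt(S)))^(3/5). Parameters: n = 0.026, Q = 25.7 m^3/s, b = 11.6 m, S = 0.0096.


We use the wide-channel approximation y_n = (n*Q/(b*sqrt(S)))^(3/5).
sqrt(S) = sqrt(0.0096) = 0.09798.
Numerator: n*Q = 0.026 * 25.7 = 0.6682.
Denominator: b*sqrt(S) = 11.6 * 0.09798 = 1.136568.
arg = 0.5879.
y_n = 0.5879^(3/5) = 0.7271 m.

0.7271


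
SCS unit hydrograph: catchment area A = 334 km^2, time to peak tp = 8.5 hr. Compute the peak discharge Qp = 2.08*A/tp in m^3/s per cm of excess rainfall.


SCS formula: Qp = 2.08 * A / tp.
Qp = 2.08 * 334 / 8.5
   = 694.72 / 8.5
   = 81.73 m^3/s per cm.

81.73


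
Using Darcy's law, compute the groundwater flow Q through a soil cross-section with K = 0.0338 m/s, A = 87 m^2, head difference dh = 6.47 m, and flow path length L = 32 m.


Darcy's law: Q = K * A * i, where i = dh/L.
Hydraulic gradient i = 6.47 / 32 = 0.202187.
Q = 0.0338 * 87 * 0.202187
  = 0.5946 m^3/s.

0.5946


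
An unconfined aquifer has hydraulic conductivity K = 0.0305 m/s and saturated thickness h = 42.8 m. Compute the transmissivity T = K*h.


Transmissivity is defined as T = K * h.
T = 0.0305 * 42.8
  = 1.3054 m^2/s.

1.3054


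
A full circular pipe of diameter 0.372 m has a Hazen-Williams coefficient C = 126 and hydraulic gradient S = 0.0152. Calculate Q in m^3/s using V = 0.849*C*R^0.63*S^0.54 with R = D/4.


For a full circular pipe, R = D/4 = 0.372/4 = 0.093 m.
V = 0.849 * 126 * 0.093^0.63 * 0.0152^0.54
  = 0.849 * 126 * 0.223946 * 0.104279
  = 2.4981 m/s.
Pipe area A = pi*D^2/4 = pi*0.372^2/4 = 0.1087 m^2.
Q = A * V = 0.1087 * 2.4981 = 0.2715 m^3/s.

0.2715


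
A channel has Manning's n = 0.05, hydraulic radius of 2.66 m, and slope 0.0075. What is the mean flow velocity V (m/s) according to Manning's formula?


Manning's equation gives V = (1/n) * R^(2/3) * S^(1/2).
First, compute R^(2/3) = 2.66^(2/3) = 1.9198.
Next, S^(1/2) = 0.0075^(1/2) = 0.086603.
Then 1/n = 1/0.05 = 20.0.
V = 20.0 * 1.9198 * 0.086603 = 3.3252 m/s.

3.3252


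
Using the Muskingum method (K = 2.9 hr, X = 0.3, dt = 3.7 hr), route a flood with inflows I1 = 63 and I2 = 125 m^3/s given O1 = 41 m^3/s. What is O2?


Muskingum coefficients:
denom = 2*K*(1-X) + dt = 2*2.9*(1-0.3) + 3.7 = 7.76.
C0 = (dt - 2*K*X)/denom = (3.7 - 2*2.9*0.3)/7.76 = 0.2526.
C1 = (dt + 2*K*X)/denom = (3.7 + 2*2.9*0.3)/7.76 = 0.701.
C2 = (2*K*(1-X) - dt)/denom = 0.0464.
O2 = C0*I2 + C1*I1 + C2*O1
   = 0.2526*125 + 0.701*63 + 0.0464*41
   = 77.64 m^3/s.

77.64


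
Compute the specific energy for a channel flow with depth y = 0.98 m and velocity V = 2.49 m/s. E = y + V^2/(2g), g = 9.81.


Specific energy E = y + V^2/(2g).
Velocity head = V^2/(2g) = 2.49^2 / (2*9.81) = 6.2001 / 19.62 = 0.316 m.
E = 0.98 + 0.316 = 1.296 m.

1.296


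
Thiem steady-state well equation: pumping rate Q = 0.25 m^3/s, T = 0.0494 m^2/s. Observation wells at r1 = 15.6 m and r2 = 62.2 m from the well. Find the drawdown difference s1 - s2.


Thiem equation: s1 - s2 = Q/(2*pi*T) * ln(r2/r1).
ln(r2/r1) = ln(62.2/15.6) = 1.3831.
Q/(2*pi*T) = 0.25 / (2*pi*0.0494) = 0.25 / 0.3104 = 0.8054.
s1 - s2 = 0.8054 * 1.3831 = 1.114 m.

1.114


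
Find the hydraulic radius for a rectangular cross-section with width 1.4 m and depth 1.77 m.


For a rectangular section:
Flow area A = b * y = 1.4 * 1.77 = 2.48 m^2.
Wetted perimeter P = b + 2y = 1.4 + 2*1.77 = 4.94 m.
Hydraulic radius R = A/P = 2.48 / 4.94 = 0.5016 m.

0.5016


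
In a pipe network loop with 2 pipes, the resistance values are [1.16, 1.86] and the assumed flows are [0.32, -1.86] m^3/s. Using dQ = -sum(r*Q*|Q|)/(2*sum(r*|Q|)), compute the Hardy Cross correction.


Numerator terms (r*Q*|Q|): 1.16*0.32*|0.32| = 0.1188; 1.86*-1.86*|-1.86| = -6.4349.
Sum of numerator = -6.3161.
Denominator terms (r*|Q|): 1.16*|0.32| = 0.3712; 1.86*|-1.86| = 3.4596.
2 * sum of denominator = 2 * 3.8308 = 7.6616.
dQ = --6.3161 / 7.6616 = 0.8244 m^3/s.

0.8244


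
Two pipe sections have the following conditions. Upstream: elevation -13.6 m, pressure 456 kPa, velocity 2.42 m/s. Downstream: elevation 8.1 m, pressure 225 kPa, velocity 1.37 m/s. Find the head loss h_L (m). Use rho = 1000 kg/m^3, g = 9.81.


Total head at each section: H = z + p/(rho*g) + V^2/(2g).
H1 = -13.6 + 456*1000/(1000*9.81) + 2.42^2/(2*9.81)
   = -13.6 + 46.483 + 0.2985
   = 33.182 m.
H2 = 8.1 + 225*1000/(1000*9.81) + 1.37^2/(2*9.81)
   = 8.1 + 22.936 + 0.0957
   = 31.131 m.
h_L = H1 - H2 = 33.182 - 31.131 = 2.05 m.

2.05


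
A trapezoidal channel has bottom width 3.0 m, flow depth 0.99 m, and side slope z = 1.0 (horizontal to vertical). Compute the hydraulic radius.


For a trapezoidal section with side slope z:
A = (b + z*y)*y = (3.0 + 1.0*0.99)*0.99 = 3.95 m^2.
P = b + 2*y*sqrt(1 + z^2) = 3.0 + 2*0.99*sqrt(1 + 1.0^2) = 5.8 m.
R = A/P = 3.95 / 5.8 = 0.681 m.

0.681


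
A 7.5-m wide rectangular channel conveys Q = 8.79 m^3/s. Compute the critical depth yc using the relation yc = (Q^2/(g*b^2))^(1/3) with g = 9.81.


Using yc = (Q^2 / (g * b^2))^(1/3):
Q^2 = 8.79^2 = 77.26.
g * b^2 = 9.81 * 7.5^2 = 9.81 * 56.25 = 551.81.
Q^2 / (g*b^2) = 77.26 / 551.81 = 0.14.
yc = 0.14^(1/3) = 0.5193 m.

0.5193


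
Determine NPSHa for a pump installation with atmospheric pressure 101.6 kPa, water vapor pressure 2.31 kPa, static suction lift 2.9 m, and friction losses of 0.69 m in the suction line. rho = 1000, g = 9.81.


NPSHa = p_atm/(rho*g) - z_s - hf_s - p_vap/(rho*g).
p_atm/(rho*g) = 101.6*1000 / (1000*9.81) = 10.357 m.
p_vap/(rho*g) = 2.31*1000 / (1000*9.81) = 0.235 m.
NPSHa = 10.357 - 2.9 - 0.69 - 0.235
      = 6.53 m.

6.53


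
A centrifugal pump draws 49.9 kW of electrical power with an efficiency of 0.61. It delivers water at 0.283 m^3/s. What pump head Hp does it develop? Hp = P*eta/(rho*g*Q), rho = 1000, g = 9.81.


Pump head formula: Hp = P * eta / (rho * g * Q).
Numerator: P * eta = 49.9 * 1000 * 0.61 = 30439.0 W.
Denominator: rho * g * Q = 1000 * 9.81 * 0.283 = 2776.23.
Hp = 30439.0 / 2776.23 = 10.96 m.

10.96


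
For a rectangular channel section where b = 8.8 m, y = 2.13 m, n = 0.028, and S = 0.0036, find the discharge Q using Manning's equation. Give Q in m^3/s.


For a rectangular channel, the cross-sectional area A = b * y = 8.8 * 2.13 = 18.74 m^2.
The wetted perimeter P = b + 2y = 8.8 + 2*2.13 = 13.06 m.
Hydraulic radius R = A/P = 18.74/13.06 = 1.4352 m.
Velocity V = (1/n)*R^(2/3)*S^(1/2) = (1/0.028)*1.4352^(2/3)*0.0036^(1/2) = 2.7265 m/s.
Discharge Q = A * V = 18.74 * 2.7265 = 51.106 m^3/s.

51.106


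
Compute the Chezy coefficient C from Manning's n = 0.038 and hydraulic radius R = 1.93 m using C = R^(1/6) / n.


The Chezy coefficient relates to Manning's n through C = R^(1/6) / n.
R^(1/6) = 1.93^(1/6) = 1.115817.
C = 1.115817 / 0.038 = 29.36 m^(1/2)/s.

29.36


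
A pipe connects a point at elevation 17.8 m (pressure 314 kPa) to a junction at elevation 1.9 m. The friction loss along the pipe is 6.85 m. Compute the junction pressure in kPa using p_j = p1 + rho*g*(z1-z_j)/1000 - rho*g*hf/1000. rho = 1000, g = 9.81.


Junction pressure: p_j = p1 + rho*g*(z1 - z_j)/1000 - rho*g*hf/1000.
Elevation term = 1000*9.81*(17.8 - 1.9)/1000 = 155.979 kPa.
Friction term = 1000*9.81*6.85/1000 = 67.198 kPa.
p_j = 314 + 155.979 - 67.198 = 402.78 kPa.

402.78


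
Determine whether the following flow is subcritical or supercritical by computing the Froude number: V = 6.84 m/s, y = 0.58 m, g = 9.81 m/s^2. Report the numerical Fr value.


The Froude number is defined as Fr = V / sqrt(g*y).
g*y = 9.81 * 0.58 = 5.6898.
sqrt(g*y) = sqrt(5.6898) = 2.3853.
Fr = 6.84 / 2.3853 = 2.8675.
Since Fr > 1, the flow is supercritical.

2.8675


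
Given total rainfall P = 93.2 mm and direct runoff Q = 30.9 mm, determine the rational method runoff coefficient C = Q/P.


The runoff coefficient C = runoff depth / rainfall depth.
C = 30.9 / 93.2
  = 0.3315.

0.3315


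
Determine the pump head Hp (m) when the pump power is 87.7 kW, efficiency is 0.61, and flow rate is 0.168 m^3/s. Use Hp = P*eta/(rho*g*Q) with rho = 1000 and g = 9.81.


Pump head formula: Hp = P * eta / (rho * g * Q).
Numerator: P * eta = 87.7 * 1000 * 0.61 = 53497.0 W.
Denominator: rho * g * Q = 1000 * 9.81 * 0.168 = 1648.08.
Hp = 53497.0 / 1648.08 = 32.46 m.

32.46


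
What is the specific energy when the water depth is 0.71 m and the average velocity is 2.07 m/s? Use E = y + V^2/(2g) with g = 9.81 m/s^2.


Specific energy E = y + V^2/(2g).
Velocity head = V^2/(2g) = 2.07^2 / (2*9.81) = 4.2849 / 19.62 = 0.2184 m.
E = 0.71 + 0.2184 = 0.9284 m.

0.9284


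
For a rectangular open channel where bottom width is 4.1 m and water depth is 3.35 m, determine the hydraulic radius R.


For a rectangular section:
Flow area A = b * y = 4.1 * 3.35 = 13.73 m^2.
Wetted perimeter P = b + 2y = 4.1 + 2*3.35 = 10.8 m.
Hydraulic radius R = A/P = 13.73 / 10.8 = 1.2718 m.

1.2718


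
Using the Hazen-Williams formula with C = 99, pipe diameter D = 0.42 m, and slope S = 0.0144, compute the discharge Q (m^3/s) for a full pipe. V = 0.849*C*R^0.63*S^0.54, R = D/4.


For a full circular pipe, R = D/4 = 0.42/4 = 0.105 m.
V = 0.849 * 99 * 0.105^0.63 * 0.0144^0.54
  = 0.849 * 99 * 0.24174 * 0.101278
  = 2.0578 m/s.
Pipe area A = pi*D^2/4 = pi*0.42^2/4 = 0.1385 m^2.
Q = A * V = 0.1385 * 2.0578 = 0.2851 m^3/s.

0.2851


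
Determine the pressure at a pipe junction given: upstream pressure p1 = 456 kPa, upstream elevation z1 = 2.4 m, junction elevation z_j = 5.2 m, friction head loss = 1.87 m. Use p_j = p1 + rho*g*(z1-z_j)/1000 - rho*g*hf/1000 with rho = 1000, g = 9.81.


Junction pressure: p_j = p1 + rho*g*(z1 - z_j)/1000 - rho*g*hf/1000.
Elevation term = 1000*9.81*(2.4 - 5.2)/1000 = -27.468 kPa.
Friction term = 1000*9.81*1.87/1000 = 18.345 kPa.
p_j = 456 + -27.468 - 18.345 = 410.19 kPa.

410.19


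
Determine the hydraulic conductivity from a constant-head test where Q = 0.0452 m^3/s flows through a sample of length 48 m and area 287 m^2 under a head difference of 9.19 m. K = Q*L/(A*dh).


From K = Q*L / (A*dh):
Numerator: Q*L = 0.0452 * 48 = 2.1696.
Denominator: A*dh = 287 * 9.19 = 2637.53.
K = 2.1696 / 2637.53 = 0.000823 m/s.

0.000823


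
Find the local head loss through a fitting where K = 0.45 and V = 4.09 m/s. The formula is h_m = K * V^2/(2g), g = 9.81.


Minor loss formula: h_m = K * V^2/(2g).
V^2 = 4.09^2 = 16.7281.
V^2/(2g) = 16.7281 / 19.62 = 0.8526 m.
h_m = 0.45 * 0.8526 = 0.3837 m.

0.3837


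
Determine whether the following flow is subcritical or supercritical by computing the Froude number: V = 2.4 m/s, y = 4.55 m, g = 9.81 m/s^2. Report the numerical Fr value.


The Froude number is defined as Fr = V / sqrt(g*y).
g*y = 9.81 * 4.55 = 44.6355.
sqrt(g*y) = sqrt(44.6355) = 6.681.
Fr = 2.4 / 6.681 = 0.3592.
Since Fr < 1, the flow is subcritical.

0.3592


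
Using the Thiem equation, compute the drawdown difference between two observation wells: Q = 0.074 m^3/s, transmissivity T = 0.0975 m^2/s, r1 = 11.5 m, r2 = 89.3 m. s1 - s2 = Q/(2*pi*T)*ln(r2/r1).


Thiem equation: s1 - s2 = Q/(2*pi*T) * ln(r2/r1).
ln(r2/r1) = ln(89.3/11.5) = 2.0497.
Q/(2*pi*T) = 0.074 / (2*pi*0.0975) = 0.074 / 0.6126 = 0.1208.
s1 - s2 = 0.1208 * 2.0497 = 0.2476 m.

0.2476


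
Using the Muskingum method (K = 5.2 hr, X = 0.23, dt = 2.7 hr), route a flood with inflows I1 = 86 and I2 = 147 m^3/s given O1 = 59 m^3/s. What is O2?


Muskingum coefficients:
denom = 2*K*(1-X) + dt = 2*5.2*(1-0.23) + 2.7 = 10.708.
C0 = (dt - 2*K*X)/denom = (2.7 - 2*5.2*0.23)/10.708 = 0.0288.
C1 = (dt + 2*K*X)/denom = (2.7 + 2*5.2*0.23)/10.708 = 0.4755.
C2 = (2*K*(1-X) - dt)/denom = 0.4957.
O2 = C0*I2 + C1*I1 + C2*O1
   = 0.0288*147 + 0.4755*86 + 0.4957*59
   = 74.37 m^3/s.

74.37


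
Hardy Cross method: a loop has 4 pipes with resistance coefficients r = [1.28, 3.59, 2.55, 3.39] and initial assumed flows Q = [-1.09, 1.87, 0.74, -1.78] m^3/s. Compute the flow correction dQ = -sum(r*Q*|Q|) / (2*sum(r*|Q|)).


Numerator terms (r*Q*|Q|): 1.28*-1.09*|-1.09| = -1.5208; 3.59*1.87*|1.87| = 12.5539; 2.55*0.74*|0.74| = 1.3964; 3.39*-1.78*|-1.78| = -10.7409.
Sum of numerator = 1.6886.
Denominator terms (r*|Q|): 1.28*|-1.09| = 1.3952; 3.59*|1.87| = 6.7133; 2.55*|0.74| = 1.887; 3.39*|-1.78| = 6.0342.
2 * sum of denominator = 2 * 16.0297 = 32.0594.
dQ = -1.6886 / 32.0594 = -0.0527 m^3/s.

-0.0527


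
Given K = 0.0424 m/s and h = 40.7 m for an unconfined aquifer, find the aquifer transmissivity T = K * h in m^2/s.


Transmissivity is defined as T = K * h.
T = 0.0424 * 40.7
  = 1.7257 m^2/s.

1.7257


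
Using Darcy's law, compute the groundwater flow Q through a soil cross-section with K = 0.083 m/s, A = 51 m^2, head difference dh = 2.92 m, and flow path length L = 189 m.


Darcy's law: Q = K * A * i, where i = dh/L.
Hydraulic gradient i = 2.92 / 189 = 0.01545.
Q = 0.083 * 51 * 0.01545
  = 0.0654 m^3/s.

0.0654


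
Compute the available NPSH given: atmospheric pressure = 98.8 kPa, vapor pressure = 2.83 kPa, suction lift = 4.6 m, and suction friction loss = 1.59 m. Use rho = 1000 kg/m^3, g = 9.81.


NPSHa = p_atm/(rho*g) - z_s - hf_s - p_vap/(rho*g).
p_atm/(rho*g) = 98.8*1000 / (1000*9.81) = 10.071 m.
p_vap/(rho*g) = 2.83*1000 / (1000*9.81) = 0.288 m.
NPSHa = 10.071 - 4.6 - 1.59 - 0.288
      = 3.59 m.

3.59


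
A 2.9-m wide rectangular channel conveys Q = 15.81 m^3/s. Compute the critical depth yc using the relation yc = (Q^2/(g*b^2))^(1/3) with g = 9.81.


Using yc = (Q^2 / (g * b^2))^(1/3):
Q^2 = 15.81^2 = 249.96.
g * b^2 = 9.81 * 2.9^2 = 9.81 * 8.41 = 82.5.
Q^2 / (g*b^2) = 249.96 / 82.5 = 3.0298.
yc = 3.0298^(1/3) = 1.447 m.

1.447


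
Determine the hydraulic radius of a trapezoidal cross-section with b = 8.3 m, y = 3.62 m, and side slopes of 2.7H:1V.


For a trapezoidal section with side slope z:
A = (b + z*y)*y = (8.3 + 2.7*3.62)*3.62 = 65.428 m^2.
P = b + 2*y*sqrt(1 + z^2) = 8.3 + 2*3.62*sqrt(1 + 2.7^2) = 29.146 m.
R = A/P = 65.428 / 29.146 = 2.2449 m.

2.2449


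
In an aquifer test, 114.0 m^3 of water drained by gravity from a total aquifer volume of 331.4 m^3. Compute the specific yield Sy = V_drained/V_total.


Specific yield Sy = Volume drained / Total volume.
Sy = 114.0 / 331.4
   = 0.344.

0.344


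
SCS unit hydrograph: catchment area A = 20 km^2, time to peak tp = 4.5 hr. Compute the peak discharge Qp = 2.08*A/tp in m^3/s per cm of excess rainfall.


SCS formula: Qp = 2.08 * A / tp.
Qp = 2.08 * 20 / 4.5
   = 41.6 / 4.5
   = 9.24 m^3/s per cm.

9.24


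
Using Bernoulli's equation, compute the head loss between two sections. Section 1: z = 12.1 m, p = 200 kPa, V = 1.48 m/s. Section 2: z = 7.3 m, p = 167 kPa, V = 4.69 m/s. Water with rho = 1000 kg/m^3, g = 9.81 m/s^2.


Total head at each section: H = z + p/(rho*g) + V^2/(2g).
H1 = 12.1 + 200*1000/(1000*9.81) + 1.48^2/(2*9.81)
   = 12.1 + 20.387 + 0.1116
   = 32.599 m.
H2 = 7.3 + 167*1000/(1000*9.81) + 4.69^2/(2*9.81)
   = 7.3 + 17.023 + 1.1211
   = 25.445 m.
h_L = H1 - H2 = 32.599 - 25.445 = 7.154 m.

7.154


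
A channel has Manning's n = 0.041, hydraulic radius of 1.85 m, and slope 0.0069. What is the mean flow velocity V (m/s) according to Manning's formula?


Manning's equation gives V = (1/n) * R^(2/3) * S^(1/2).
First, compute R^(2/3) = 1.85^(2/3) = 1.507.
Next, S^(1/2) = 0.0069^(1/2) = 0.083066.
Then 1/n = 1/0.041 = 24.39.
V = 24.39 * 1.507 * 0.083066 = 3.0532 m/s.

3.0532


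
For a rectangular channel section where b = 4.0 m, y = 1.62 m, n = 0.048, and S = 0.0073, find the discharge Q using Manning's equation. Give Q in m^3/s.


For a rectangular channel, the cross-sectional area A = b * y = 4.0 * 1.62 = 6.48 m^2.
The wetted perimeter P = b + 2y = 4.0 + 2*1.62 = 7.24 m.
Hydraulic radius R = A/P = 6.48/7.24 = 0.895 m.
Velocity V = (1/n)*R^(2/3)*S^(1/2) = (1/0.048)*0.895^(2/3)*0.0073^(1/2) = 1.6531 m/s.
Discharge Q = A * V = 6.48 * 1.6531 = 10.712 m^3/s.

10.712


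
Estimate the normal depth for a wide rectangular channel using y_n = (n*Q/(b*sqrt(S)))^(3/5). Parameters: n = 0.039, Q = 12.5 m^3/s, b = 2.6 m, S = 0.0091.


We use the wide-channel approximation y_n = (n*Q/(b*sqrt(S)))^(3/5).
sqrt(S) = sqrt(0.0091) = 0.095394.
Numerator: n*Q = 0.039 * 12.5 = 0.4875.
Denominator: b*sqrt(S) = 2.6 * 0.095394 = 0.248024.
arg = 1.9655.
y_n = 1.9655^(3/5) = 1.5 m.

1.5
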